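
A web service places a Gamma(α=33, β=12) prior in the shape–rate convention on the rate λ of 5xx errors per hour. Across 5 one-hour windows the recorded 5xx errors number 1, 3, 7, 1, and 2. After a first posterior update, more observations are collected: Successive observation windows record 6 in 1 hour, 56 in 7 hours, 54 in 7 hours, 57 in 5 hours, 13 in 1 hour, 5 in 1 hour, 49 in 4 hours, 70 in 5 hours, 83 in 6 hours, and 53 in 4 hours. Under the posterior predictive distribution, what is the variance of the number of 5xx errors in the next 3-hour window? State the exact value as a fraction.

3111/116

Total count: 1 + 3 + 7 + 1 + 2 = 14.
Total exposure: 5 hours.
After the first batch: Gamma(33 + 14, 12 + 5) = Gamma(47, 17).
Total count: 6 + 56 + 54 + 57 + 13 + 5 + 49 + 70 + 83 + 53 = 446.
Total exposure: 1 + 7 + 7 + 5 + 1 + 1 + 4 + 5 + 6 + 4 = 41 hours.
After the second batch: Gamma(47 + 446, 17 + 41) = Gamma(493, 58).
The posterior predictive for a window of length T is Negative Binomial with variance T·α'·(β'+T)/β'² = 3·493·61/3364 = 3111/116.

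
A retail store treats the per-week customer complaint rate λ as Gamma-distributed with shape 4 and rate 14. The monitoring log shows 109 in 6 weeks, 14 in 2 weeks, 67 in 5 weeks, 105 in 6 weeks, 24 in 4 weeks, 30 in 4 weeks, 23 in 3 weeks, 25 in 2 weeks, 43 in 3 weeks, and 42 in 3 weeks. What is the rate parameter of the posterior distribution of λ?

Total count: 109 + 14 + 67 + 105 + 24 + 30 + 23 + 25 + 43 + 42 = 482.
Total exposure: 6 + 2 + 5 + 6 + 4 + 4 + 3 + 2 + 3 + 3 = 38 weeks.
The Gamma prior is conjugate for the Poisson rate, so λ | data ~ Gamma(4+482, 14+38) = Gamma(486, 52).

52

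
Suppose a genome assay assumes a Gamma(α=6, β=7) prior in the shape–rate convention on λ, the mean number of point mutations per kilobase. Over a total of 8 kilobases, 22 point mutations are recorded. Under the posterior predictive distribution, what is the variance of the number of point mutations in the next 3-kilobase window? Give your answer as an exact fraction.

Total count 22 over total exposure 8 kilobases.
Conjugate update: add total count to the shape and total exposure to the rate, giving Gamma(28, 15).
The posterior predictive for a window of length T is Negative Binomial with variance T·α'·(β'+T)/β'² = 3·28·18/225 = 168/25.

168/25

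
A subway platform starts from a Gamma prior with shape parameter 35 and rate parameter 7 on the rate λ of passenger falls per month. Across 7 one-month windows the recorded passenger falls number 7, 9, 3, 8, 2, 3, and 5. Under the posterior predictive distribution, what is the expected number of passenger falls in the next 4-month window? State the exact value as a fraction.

Total count: 7 + 9 + 3 + 8 + 2 + 3 + 5 = 37.
Total exposure: 7 months.
Conjugate update: add total count to the shape and total exposure to the rate, giving Gamma(72, 14).
Predictive mean over a 4-month window = T·E[λ|data] = 4·72/14 = 144/7.

144/7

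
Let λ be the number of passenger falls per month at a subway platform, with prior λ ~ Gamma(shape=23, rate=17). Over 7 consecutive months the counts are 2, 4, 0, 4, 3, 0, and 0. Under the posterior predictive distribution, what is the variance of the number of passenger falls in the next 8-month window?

Total count: 2 + 4 + 0 + 4 + 3 + 0 + 0 = 13.
Total exposure: 7 months.
Posterior: α' = 23 + 13 = 36, β' = 17 + 7 = 24.
The posterior predictive for a window of length T is Negative Binomial with variance T·α'·(β'+T)/β'² = 8·36·32/576 = 16.

16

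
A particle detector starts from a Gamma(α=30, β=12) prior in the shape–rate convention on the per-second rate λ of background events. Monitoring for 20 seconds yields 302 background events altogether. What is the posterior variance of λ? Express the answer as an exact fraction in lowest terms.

Total count 302 over total exposure 20 seconds.
Gamma(α, β) with Poisson data over total exposure Σt gives posterior Gamma(α+Σx, β+Σt) = Gamma(332, 32).
Posterior variance = α'/β'² = 332/1024 = 83/256.

83/256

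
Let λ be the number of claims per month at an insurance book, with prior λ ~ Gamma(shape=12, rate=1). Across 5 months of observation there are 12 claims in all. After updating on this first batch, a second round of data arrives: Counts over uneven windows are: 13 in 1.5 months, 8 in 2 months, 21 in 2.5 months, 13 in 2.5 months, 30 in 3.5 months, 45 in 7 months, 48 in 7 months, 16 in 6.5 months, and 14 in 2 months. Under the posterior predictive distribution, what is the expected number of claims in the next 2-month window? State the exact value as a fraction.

928/81

Total count 12 over total exposure 5 months.
After the first batch: Gamma(12 + 12, 1 + 5) = Gamma(24, 6).
Total count: 13 + 8 + 21 + 13 + 30 + 45 + 48 + 16 + 14 = 208.
Total exposure: 1.5 + 2 + 2.5 + 2.5 + 3.5 + 7 + 7 + 6.5 + 2 = 34.5 months.
After the second batch: Gamma(24 + 208, 6 + 34.5) = Gamma(232, 81/2).
Predictive mean over a 2-month window = T·E[λ|data] = 2·232/(81/2) = 928/81.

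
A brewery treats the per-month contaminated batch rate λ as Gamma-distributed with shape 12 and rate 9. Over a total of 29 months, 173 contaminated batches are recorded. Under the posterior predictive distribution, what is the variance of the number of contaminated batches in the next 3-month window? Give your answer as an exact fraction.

22755/1444

Total count 173 over total exposure 29 months.
By Gamma–Poisson conjugacy, the posterior is Gamma(α + Σx, β + Σt) = Gamma(12 + 173, 9 + 29) = Gamma(185, 38).
The posterior predictive for a window of length T is Negative Binomial with variance T·α'·(β'+T)/β'² = 3·185·41/1444 = 22755/1444.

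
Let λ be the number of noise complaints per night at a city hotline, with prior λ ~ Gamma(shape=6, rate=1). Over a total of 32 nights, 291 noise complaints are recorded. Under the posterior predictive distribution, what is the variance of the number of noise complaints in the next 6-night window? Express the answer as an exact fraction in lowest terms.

702/11

Total count 291 over total exposure 32 nights.
Conjugate update: add total count to the shape and total exposure to the rate, giving Gamma(297, 33).
The posterior predictive for a window of length T is Negative Binomial with variance T·α'·(β'+T)/β'² = 6·297·39/1089 = 702/11.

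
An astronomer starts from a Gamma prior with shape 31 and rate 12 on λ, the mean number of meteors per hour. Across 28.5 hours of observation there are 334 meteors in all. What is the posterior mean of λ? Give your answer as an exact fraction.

730/81

Total count 334 over total exposure 28.5 hours.
Gamma(α, β) with Poisson data over total exposure Σt gives posterior Gamma(α+Σx, β+Σt) = Gamma(365, 81/2).
Posterior mean = α'/β' = 365/(81/2) = 730/81.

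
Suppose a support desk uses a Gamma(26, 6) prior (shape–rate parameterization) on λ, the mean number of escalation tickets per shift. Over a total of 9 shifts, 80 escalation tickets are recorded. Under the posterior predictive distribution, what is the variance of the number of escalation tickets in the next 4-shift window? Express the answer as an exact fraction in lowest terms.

8056/225

Total count 80 over total exposure 9 shifts.
Posterior: α' = 26 + 80 = 106, β' = 6 + 9 = 15.
The posterior predictive for a window of length T is Negative Binomial with variance T·α'·(β'+T)/β'² = 4·106·19/225 = 8056/225.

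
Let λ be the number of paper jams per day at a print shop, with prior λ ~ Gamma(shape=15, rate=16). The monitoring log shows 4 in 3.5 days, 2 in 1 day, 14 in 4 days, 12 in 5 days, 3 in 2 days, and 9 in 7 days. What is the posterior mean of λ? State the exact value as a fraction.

118/77

Total count: 4 + 2 + 14 + 12 + 3 + 9 = 44.
Total exposure: 3.5 + 1 + 4 + 5 + 2 + 7 = 22.5 days.
Gamma(α, β) with Poisson data over total exposure Σt gives posterior Gamma(α+Σx, β+Σt) = Gamma(59, 77/2).
Posterior mean = α'/β' = 59/(77/2) = 118/77.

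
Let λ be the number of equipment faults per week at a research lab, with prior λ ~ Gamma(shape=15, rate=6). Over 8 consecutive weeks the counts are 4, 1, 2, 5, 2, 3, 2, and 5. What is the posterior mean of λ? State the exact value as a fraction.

39/14

Total count: 4 + 1 + 2 + 5 + 2 + 3 + 2 + 5 = 24.
Total exposure: 8 weeks.
Posterior: α' = 15 + 24 = 39, β' = 6 + 8 = 14.
Posterior mean = α'/β' = 39/14.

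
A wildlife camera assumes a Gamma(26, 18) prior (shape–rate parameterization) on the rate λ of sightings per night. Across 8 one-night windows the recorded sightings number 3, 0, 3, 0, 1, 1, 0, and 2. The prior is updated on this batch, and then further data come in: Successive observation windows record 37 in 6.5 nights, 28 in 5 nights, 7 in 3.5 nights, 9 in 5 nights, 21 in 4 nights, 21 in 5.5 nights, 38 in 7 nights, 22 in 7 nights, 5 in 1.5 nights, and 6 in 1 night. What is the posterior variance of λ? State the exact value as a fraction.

Total count: 3 + 0 + 3 + 0 + 1 + 1 + 0 + 2 = 10.
Total exposure: 8 nights.
After the first batch: Gamma(26 + 10, 18 + 8) = Gamma(36, 26).
Total count: 37 + 28 + 7 + 9 + 21 + 21 + 38 + 22 + 5 + 6 = 194.
Total exposure: 6.5 + 5 + 3.5 + 5 + 4 + 5.5 + 7 + 7 + 1.5 + 1 = 46 nights.
After the second batch: Gamma(36 + 194, 26 + 46) = Gamma(230, 72).
Posterior variance = α'/β'² = 230/5184 = 115/2592.

115/2592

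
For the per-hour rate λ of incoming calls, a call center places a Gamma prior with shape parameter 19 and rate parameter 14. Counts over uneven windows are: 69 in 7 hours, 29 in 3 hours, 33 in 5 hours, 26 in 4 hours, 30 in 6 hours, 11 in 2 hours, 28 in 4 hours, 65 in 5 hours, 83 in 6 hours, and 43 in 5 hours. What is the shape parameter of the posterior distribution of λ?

436

Total count: 69 + 29 + 33 + 26 + 30 + 11 + 28 + 65 + 83 + 43 = 417.
Total exposure: 7 + 3 + 5 + 4 + 6 + 2 + 4 + 5 + 6 + 5 = 47 hours.
Posterior: α' = 19 + 417 = 436, β' = 14 + 47 = 61.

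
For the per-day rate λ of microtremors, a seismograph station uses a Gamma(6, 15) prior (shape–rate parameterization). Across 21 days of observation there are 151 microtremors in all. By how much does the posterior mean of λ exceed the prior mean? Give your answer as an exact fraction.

Total count 151 over total exposure 21 days.
Gamma(α, β) with Poisson data over total exposure Σt gives posterior Gamma(α+Σx, β+Σt) = Gamma(157, 36).
Posterior mean = 157/36 = 157/36; prior mean = 6/15 = 2/5. Difference = 157/36 − 2/5 = 713/180.

713/180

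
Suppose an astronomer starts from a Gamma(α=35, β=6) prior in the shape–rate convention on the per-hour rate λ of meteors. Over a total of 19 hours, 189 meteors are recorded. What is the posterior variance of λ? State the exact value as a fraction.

224/625

Total count 189 over total exposure 19 hours.
Posterior: α' = 35 + 189 = 224, β' = 6 + 19 = 25.
Posterior variance = α'/β'² = 224/625.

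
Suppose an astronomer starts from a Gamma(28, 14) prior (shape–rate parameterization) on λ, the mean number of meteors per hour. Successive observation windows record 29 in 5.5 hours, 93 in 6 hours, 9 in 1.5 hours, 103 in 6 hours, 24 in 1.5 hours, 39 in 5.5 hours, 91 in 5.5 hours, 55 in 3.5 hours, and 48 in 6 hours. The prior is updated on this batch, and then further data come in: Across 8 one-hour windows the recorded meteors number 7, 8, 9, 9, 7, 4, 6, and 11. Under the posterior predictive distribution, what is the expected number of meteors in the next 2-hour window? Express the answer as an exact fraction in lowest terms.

1160/63

Total count: 29 + 93 + 9 + 103 + 24 + 39 + 91 + 55 + 48 = 491.
Total exposure: 5.5 + 6 + 1.5 + 6 + 1.5 + 5.5 + 5.5 + 3.5 + 6 = 41 hours.
After the first batch: Gamma(28 + 491, 14 + 41) = Gamma(519, 55).
Total count: 7 + 8 + 9 + 9 + 7 + 4 + 6 + 11 = 61.
Total exposure: 8 hours.
After the second batch: Gamma(519 + 61, 55 + 8) = Gamma(580, 63).
Predictive mean over a 2-hour window = T·E[λ|data] = 2·580/63 = 1160/63.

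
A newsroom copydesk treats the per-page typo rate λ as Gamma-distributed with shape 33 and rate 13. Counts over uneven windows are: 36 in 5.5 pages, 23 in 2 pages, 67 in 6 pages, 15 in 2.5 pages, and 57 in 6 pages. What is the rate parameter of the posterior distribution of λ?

35

Total count: 36 + 23 + 67 + 15 + 57 = 198.
Total exposure: 5.5 + 2 + 6 + 2.5 + 6 = 22 pages.
Conjugate update: add total count to the shape and total exposure to the rate, giving Gamma(231, 35).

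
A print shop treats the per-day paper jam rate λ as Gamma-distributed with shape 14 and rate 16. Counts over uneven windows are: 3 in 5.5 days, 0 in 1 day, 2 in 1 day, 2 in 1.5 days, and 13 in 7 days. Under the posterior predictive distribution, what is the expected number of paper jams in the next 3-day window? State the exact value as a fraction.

51/16

Total count: 3 + 0 + 2 + 2 + 13 = 20.
Total exposure: 5.5 + 1 + 1 + 1.5 + 7 = 16 days.
The Gamma prior is conjugate for the Poisson rate, so λ | data ~ Gamma(14+20, 16+16) = Gamma(34, 32).
Predictive mean over a 3-day window = T·E[λ|data] = 3·34/32 = 51/16.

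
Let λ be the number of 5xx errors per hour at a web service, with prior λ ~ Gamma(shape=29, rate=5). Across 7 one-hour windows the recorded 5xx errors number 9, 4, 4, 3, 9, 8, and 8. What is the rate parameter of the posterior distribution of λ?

Total count: 9 + 4 + 4 + 3 + 9 + 8 + 8 = 45.
Total exposure: 7 hours.
Posterior: α' = 29 + 45 = 74, β' = 5 + 7 = 12.

12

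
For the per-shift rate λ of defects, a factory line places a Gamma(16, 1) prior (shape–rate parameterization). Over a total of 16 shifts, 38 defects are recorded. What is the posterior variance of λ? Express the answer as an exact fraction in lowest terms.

54/289

Total count 38 over total exposure 16 shifts.
Gamma(α, β) with Poisson data over total exposure Σt gives posterior Gamma(α+Σx, β+Σt) = Gamma(54, 17).
Posterior variance = α'/β'² = 54/289.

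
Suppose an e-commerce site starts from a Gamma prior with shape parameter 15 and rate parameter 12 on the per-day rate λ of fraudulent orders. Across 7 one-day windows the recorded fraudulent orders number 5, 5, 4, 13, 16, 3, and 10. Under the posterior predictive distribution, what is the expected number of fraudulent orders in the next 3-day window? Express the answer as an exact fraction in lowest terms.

Total count: 5 + 5 + 4 + 13 + 16 + 3 + 10 = 56.
Total exposure: 7 days.
Gamma(α, β) with Poisson data over total exposure Σt gives posterior Gamma(α+Σx, β+Σt) = Gamma(71, 19).
Predictive mean over a 3-day window = T·E[λ|data] = 3·71/19 = 213/19.

213/19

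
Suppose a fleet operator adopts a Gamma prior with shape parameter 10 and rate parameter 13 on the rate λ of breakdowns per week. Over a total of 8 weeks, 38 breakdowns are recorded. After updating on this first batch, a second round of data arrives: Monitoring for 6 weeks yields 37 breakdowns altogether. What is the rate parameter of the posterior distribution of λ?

Total count 38 over total exposure 8 weeks.
After the first batch: Gamma(10 + 38, 13 + 8) = Gamma(48, 21).
Total count 37 over total exposure 6 weeks.
After the second batch: Gamma(48 + 37, 21 + 6) = Gamma(85, 27).

27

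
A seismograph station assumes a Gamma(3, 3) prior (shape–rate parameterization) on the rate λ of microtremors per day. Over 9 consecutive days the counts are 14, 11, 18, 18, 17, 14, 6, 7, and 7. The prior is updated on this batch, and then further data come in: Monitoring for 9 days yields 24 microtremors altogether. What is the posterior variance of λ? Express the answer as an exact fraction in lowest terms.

Total count: 14 + 11 + 18 + 18 + 17 + 14 + 6 + 7 + 7 = 112.
Total exposure: 9 days.
After the first batch: Gamma(3 + 112, 3 + 9) = Gamma(115, 12).
Total count 24 over total exposure 9 days.
After the second batch: Gamma(115 + 24, 12 + 9) = Gamma(139, 21).
Posterior variance = α'/β'² = 139/441.

139/441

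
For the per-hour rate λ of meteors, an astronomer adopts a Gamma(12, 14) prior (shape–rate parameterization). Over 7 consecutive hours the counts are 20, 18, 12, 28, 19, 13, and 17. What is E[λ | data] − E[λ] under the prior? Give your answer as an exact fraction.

121/21

Total count: 20 + 18 + 12 + 28 + 19 + 13 + 17 = 127.
Total exposure: 7 hours.
By Gamma–Poisson conjugacy, the posterior is Gamma(α + Σx, β + Σt) = Gamma(12 + 127, 14 + 7) = Gamma(139, 21).
Posterior mean = 139/21 = 139/21; prior mean = 12/14 = 6/7. Difference = 139/21 − 6/7 = 121/21.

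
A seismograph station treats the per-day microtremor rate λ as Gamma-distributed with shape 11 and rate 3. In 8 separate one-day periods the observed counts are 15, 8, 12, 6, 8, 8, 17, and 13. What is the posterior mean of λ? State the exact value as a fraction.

98/11

Total count: 15 + 8 + 12 + 6 + 8 + 8 + 17 + 13 = 87.
Total exposure: 8 days.
Posterior: α' = 11 + 87 = 98, β' = 3 + 8 = 11.
Posterior mean = α'/β' = 98/11.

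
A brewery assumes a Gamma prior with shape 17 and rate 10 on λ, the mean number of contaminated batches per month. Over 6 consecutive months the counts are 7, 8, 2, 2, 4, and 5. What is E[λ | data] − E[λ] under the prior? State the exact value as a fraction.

Total count: 7 + 8 + 2 + 2 + 4 + 5 = 28.
Total exposure: 6 months.
Gamma(α, β) with Poisson data over total exposure Σt gives posterior Gamma(α+Σx, β+Σt) = Gamma(45, 16).
Posterior mean = 45/16 = 45/16; prior mean = 17/10 = 17/10. Difference = 45/16 − 17/10 = 89/80.

89/80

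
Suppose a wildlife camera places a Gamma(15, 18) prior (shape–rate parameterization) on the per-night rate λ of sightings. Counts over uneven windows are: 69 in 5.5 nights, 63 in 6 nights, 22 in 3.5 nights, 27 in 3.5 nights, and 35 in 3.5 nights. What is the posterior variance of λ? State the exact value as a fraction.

Total count: 69 + 63 + 22 + 27 + 35 = 216.
Total exposure: 5.5 + 6 + 3.5 + 3.5 + 3.5 = 22 nights.
Conjugate update: add total count to the shape and total exposure to the rate, giving Gamma(231, 40).
Posterior variance = α'/β'² = 231/1600.

231/1600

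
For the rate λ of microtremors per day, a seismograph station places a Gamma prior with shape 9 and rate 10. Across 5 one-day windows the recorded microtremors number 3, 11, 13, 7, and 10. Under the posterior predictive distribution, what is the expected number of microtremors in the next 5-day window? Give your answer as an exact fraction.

53/3

Total count: 3 + 11 + 13 + 7 + 10 = 44.
Total exposure: 5 days.
Conjugate update: add total count to the shape and total exposure to the rate, giving Gamma(53, 15).
Predictive mean over a 5-day window = T·E[λ|data] = 5·53/15 = 53/3.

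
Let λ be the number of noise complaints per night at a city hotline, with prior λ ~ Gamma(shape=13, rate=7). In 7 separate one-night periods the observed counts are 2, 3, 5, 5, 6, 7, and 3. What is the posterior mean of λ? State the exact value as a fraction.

Total count: 2 + 3 + 5 + 5 + 6 + 7 + 3 = 31.
Total exposure: 7 nights.
Posterior: α' = 13 + 31 = 44, β' = 7 + 7 = 14.
Posterior mean = α'/β' = 44/14 = 22/7.

22/7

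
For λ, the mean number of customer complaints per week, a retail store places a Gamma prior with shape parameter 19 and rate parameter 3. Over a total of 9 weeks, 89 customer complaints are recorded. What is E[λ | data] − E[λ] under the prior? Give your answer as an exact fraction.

Total count 89 over total exposure 9 weeks.
The Gamma prior is conjugate for the Poisson rate, so λ | data ~ Gamma(19+89, 3+9) = Gamma(108, 12).
Posterior mean = 108/12 = 9; prior mean = 19/3 = 19/3. Difference = 9 − 19/3 = 8/3.

8/3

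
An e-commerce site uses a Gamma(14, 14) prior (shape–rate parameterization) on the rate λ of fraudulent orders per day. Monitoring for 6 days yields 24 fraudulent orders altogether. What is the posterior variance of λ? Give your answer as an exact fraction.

19/200

Total count 24 over total exposure 6 days.
Gamma(α, β) with Poisson data over total exposure Σt gives posterior Gamma(α+Σx, β+Σt) = Gamma(38, 20).
Posterior variance = α'/β'² = 38/400 = 19/200.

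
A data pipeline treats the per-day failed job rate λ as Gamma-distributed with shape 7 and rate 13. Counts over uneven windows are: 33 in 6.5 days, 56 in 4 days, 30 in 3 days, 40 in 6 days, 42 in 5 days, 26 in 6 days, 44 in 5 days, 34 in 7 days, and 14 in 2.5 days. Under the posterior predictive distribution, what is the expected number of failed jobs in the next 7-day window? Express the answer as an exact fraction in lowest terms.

Total count: 33 + 56 + 30 + 40 + 42 + 26 + 44 + 34 + 14 = 319.
Total exposure: 6.5 + 4 + 3 + 6 + 5 + 6 + 5 + 7 + 2.5 = 45 days.
By Gamma–Poisson conjugacy, the posterior is Gamma(α + Σx, β + Σt) = Gamma(7 + 319, 13 + 45) = Gamma(326, 58).
Predictive mean over a 7-day window = T·E[λ|data] = 7·326/58 = 1141/29.

1141/29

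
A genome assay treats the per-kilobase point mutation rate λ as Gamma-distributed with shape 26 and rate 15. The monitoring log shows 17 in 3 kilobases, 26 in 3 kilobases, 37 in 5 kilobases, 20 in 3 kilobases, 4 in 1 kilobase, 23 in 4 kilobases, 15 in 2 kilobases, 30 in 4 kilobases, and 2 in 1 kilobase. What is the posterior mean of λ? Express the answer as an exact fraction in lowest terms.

200/41

Total count: 17 + 26 + 37 + 20 + 4 + 23 + 15 + 30 + 2 = 174.
Total exposure: 3 + 3 + 5 + 3 + 1 + 4 + 2 + 4 + 1 = 26 kilobases.
The Gamma prior is conjugate for the Poisson rate, so λ | data ~ Gamma(26+174, 15+26) = Gamma(200, 41).
Posterior mean = α'/β' = 200/41.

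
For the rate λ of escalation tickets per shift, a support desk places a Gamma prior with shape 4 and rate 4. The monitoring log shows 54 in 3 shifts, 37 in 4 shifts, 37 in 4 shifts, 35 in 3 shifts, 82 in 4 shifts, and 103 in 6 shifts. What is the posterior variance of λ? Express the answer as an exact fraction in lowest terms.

Total count: 54 + 37 + 37 + 35 + 82 + 103 = 348.
Total exposure: 3 + 4 + 4 + 3 + 4 + 6 = 24 shifts.
Gamma(α, β) with Poisson data over total exposure Σt gives posterior Gamma(α+Σx, β+Σt) = Gamma(352, 28).
Posterior variance = α'/β'² = 352/784 = 22/49.

22/49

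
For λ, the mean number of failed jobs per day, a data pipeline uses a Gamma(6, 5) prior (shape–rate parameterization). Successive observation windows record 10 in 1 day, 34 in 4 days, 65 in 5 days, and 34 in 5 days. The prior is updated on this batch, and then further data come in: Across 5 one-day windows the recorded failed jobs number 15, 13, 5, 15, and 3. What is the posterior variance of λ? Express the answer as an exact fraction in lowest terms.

Total count: 10 + 34 + 65 + 34 = 143.
Total exposure: 1 + 4 + 5 + 5 = 15 days.
After the first batch: Gamma(6 + 143, 5 + 15) = Gamma(149, 20).
Total count: 15 + 13 + 5 + 15 + 3 = 51.
Total exposure: 5 days.
After the second batch: Gamma(149 + 51, 20 + 5) = Gamma(200, 25).
Posterior variance = α'/β'² = 200/625 = 8/25.

8/25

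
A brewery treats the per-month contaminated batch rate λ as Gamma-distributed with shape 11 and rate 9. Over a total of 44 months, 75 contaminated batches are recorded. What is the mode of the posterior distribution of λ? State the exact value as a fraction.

Total count 75 over total exposure 44 months.
Posterior: α' = 11 + 75 = 86, β' = 9 + 44 = 53.
Posterior mode = (α'−1)/β' = 85/53.

85/53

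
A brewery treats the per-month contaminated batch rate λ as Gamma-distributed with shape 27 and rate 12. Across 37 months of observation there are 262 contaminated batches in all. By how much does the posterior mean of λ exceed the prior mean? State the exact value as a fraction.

Total count 262 over total exposure 37 months.
Posterior: α' = 27 + 262 = 289, β' = 12 + 37 = 49.
Posterior mean = 289/49 = 289/49; prior mean = 27/12 = 9/4. Difference = 289/49 − 9/4 = 715/196.

715/196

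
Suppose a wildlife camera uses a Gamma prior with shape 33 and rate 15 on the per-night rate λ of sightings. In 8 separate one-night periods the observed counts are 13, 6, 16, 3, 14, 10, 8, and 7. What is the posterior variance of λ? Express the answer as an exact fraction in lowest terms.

110/529

Total count: 13 + 6 + 16 + 3 + 14 + 10 + 8 + 7 = 77.
Total exposure: 8 nights.
The Gamma prior is conjugate for the Poisson rate, so λ | data ~ Gamma(33+77, 15+8) = Gamma(110, 23).
Posterior variance = α'/β'² = 110/529.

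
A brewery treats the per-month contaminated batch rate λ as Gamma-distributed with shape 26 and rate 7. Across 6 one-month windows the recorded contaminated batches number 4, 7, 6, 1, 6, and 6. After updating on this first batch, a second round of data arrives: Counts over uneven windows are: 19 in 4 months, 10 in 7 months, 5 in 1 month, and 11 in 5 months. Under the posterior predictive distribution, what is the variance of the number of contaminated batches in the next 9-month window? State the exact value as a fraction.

3939/100

Total count: 4 + 7 + 6 + 1 + 6 + 6 = 30.
Total exposure: 6 months.
After the first batch: Gamma(26 + 30, 7 + 6) = Gamma(56, 13).
Total count: 19 + 10 + 5 + 11 = 45.
Total exposure: 4 + 7 + 1 + 5 = 17 months.
After the second batch: Gamma(56 + 45, 13 + 17) = Gamma(101, 30).
The posterior predictive for a window of length T is Negative Binomial with variance T·α'·(β'+T)/β'² = 9·101·39/900 = 3939/100.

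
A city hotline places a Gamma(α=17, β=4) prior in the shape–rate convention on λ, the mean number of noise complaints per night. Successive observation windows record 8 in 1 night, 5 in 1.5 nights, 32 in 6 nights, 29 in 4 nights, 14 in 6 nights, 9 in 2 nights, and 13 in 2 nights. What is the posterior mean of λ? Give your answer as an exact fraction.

254/53

Total count: 8 + 5 + 32 + 29 + 14 + 9 + 13 = 110.
Total exposure: 1 + 1.5 + 6 + 4 + 6 + 2 + 2 = 22.5 nights.
Conjugate update: add total count to the shape and total exposure to the rate, giving Gamma(127, 53/2).
Posterior mean = α'/β' = 127/(53/2) = 254/53.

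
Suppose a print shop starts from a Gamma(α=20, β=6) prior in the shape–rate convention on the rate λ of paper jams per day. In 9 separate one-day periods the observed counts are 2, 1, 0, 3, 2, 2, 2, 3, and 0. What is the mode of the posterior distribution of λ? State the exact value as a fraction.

34/15

Total count: 2 + 1 + 0 + 3 + 2 + 2 + 2 + 3 + 0 = 15.
Total exposure: 9 days.
Conjugate update: add total count to the shape and total exposure to the rate, giving Gamma(35, 15).
Posterior mode = (α'−1)/β' = 34/15.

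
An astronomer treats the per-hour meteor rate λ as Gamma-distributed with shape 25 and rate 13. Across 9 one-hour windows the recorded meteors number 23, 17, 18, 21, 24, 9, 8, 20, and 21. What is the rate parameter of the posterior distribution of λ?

Total count: 23 + 17 + 18 + 21 + 24 + 9 + 8 + 20 + 21 = 161.
Total exposure: 9 hours.
Posterior: α' = 25 + 161 = 186, β' = 13 + 9 = 22.

22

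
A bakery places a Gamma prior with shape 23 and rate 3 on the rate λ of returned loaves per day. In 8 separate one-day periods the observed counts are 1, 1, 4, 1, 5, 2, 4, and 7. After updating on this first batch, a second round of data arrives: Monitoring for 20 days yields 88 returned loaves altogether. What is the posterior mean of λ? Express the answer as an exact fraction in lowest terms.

136/31

Total count: 1 + 1 + 4 + 1 + 5 + 2 + 4 + 7 = 25.
Total exposure: 8 days.
After the first batch: Gamma(23 + 25, 3 + 8) = Gamma(48, 11).
Total count 88 over total exposure 20 days.
After the second batch: Gamma(48 + 88, 11 + 20) = Gamma(136, 31).
Posterior mean = α'/β' = 136/31.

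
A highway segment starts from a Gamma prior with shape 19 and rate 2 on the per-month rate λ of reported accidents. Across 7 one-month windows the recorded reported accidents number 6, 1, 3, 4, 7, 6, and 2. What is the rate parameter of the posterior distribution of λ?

9

Total count: 6 + 1 + 3 + 4 + 7 + 6 + 2 = 29.
Total exposure: 7 months.
The Gamma prior is conjugate for the Poisson rate, so λ | data ~ Gamma(19+29, 2+7) = Gamma(48, 9).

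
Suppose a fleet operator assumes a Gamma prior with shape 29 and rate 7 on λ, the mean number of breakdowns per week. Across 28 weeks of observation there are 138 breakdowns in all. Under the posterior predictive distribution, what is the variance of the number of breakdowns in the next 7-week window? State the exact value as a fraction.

Total count 138 over total exposure 28 weeks.
Posterior: α' = 29 + 138 = 167, β' = 7 + 28 = 35.
The posterior predictive for a window of length T is Negative Binomial with variance T·α'·(β'+T)/β'² = 7·167·42/1225 = 1002/25.

1002/25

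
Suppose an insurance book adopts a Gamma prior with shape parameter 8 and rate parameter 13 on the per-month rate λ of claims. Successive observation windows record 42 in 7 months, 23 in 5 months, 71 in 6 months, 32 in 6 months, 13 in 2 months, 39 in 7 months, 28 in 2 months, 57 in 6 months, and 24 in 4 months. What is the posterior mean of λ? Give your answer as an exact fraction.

Total count: 42 + 23 + 71 + 32 + 13 + 39 + 28 + 57 + 24 = 329.
Total exposure: 7 + 5 + 6 + 6 + 2 + 7 + 2 + 6 + 4 = 45 months.
By Gamma–Poisson conjugacy, the posterior is Gamma(α + Σx, β + Σt) = Gamma(8 + 329, 13 + 45) = Gamma(337, 58).
Posterior mean = α'/β' = 337/58.

337/58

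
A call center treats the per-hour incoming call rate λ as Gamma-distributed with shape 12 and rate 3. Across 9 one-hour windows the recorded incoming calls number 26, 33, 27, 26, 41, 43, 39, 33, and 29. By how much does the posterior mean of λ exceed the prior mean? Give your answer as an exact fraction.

87/4

Total count: 26 + 33 + 27 + 26 + 41 + 43 + 39 + 33 + 29 = 297.
Total exposure: 9 hours.
Gamma(α, β) with Poisson data over total exposure Σt gives posterior Gamma(α+Σx, β+Σt) = Gamma(309, 12).
Posterior mean = 309/12 = 103/4; prior mean = 12/3 = 4. Difference = 103/4 − 4 = 87/4.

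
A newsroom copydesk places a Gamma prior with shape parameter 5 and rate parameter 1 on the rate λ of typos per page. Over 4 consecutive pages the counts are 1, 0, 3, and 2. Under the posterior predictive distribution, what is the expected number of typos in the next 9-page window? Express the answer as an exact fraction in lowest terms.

Total count: 1 + 0 + 3 + 2 = 6.
Total exposure: 4 pages.
The Gamma prior is conjugate for the Poisson rate, so λ | data ~ Gamma(5+6, 1+4) = Gamma(11, 5).
Predictive mean over a 9-page window = T·E[λ|data] = 9·11/5 = 99/5.

99/5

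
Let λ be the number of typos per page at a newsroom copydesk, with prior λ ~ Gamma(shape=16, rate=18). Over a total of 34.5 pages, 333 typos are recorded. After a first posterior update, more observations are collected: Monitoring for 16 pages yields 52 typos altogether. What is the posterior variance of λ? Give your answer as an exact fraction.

1604/18769

Total count 333 over total exposure 34.5 pages.
After the first batch: Gamma(16 + 333, 18 + 34.5) = Gamma(349, 105/2).
Total count 52 over total exposure 16 pages.
After the second batch: Gamma(349 + 52, 105/2 + 16) = Gamma(401, 137/2).
Posterior variance = α'/β'² = 401/(18769/4) = 1604/18769.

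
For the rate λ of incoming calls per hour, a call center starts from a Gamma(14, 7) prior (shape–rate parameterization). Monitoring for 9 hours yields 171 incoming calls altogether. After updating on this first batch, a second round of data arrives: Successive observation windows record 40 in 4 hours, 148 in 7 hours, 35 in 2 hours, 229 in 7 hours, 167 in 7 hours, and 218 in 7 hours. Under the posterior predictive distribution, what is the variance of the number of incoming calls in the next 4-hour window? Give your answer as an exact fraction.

55188/625

Total count 171 over total exposure 9 hours.
After the first batch: Gamma(14 + 171, 7 + 9) = Gamma(185, 16).
Total count: 40 + 148 + 35 + 229 + 167 + 218 = 837.
Total exposure: 4 + 7 + 2 + 7 + 7 + 7 = 34 hours.
After the second batch: Gamma(185 + 837, 16 + 34) = Gamma(1022, 50).
The posterior predictive for a window of length T is Negative Binomial with variance T·α'·(β'+T)/β'² = 4·1022·54/2500 = 55188/625.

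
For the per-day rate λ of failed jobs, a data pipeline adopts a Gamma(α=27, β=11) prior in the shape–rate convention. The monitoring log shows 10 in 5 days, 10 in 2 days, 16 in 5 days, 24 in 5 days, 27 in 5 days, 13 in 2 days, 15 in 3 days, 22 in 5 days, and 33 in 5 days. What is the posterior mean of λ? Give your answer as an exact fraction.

Total count: 10 + 10 + 16 + 24 + 27 + 13 + 15 + 22 + 33 = 170.
Total exposure: 5 + 2 + 5 + 5 + 5 + 2 + 3 + 5 + 5 = 37 days.
The Gamma prior is conjugate for the Poisson rate, so λ | data ~ Gamma(27+170, 11+37) = Gamma(197, 48).
Posterior mean = α'/β' = 197/48.

197/48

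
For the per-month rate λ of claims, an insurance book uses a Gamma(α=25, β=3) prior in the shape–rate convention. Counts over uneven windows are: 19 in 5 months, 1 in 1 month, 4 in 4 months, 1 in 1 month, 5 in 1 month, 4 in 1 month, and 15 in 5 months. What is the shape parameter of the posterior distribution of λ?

74

Total count: 19 + 1 + 4 + 1 + 5 + 4 + 15 = 49.
Total exposure: 5 + 1 + 4 + 1 + 1 + 1 + 5 = 18 months.
Gamma(α, β) with Poisson data over total exposure Σt gives posterior Gamma(α+Σx, β+Σt) = Gamma(74, 21).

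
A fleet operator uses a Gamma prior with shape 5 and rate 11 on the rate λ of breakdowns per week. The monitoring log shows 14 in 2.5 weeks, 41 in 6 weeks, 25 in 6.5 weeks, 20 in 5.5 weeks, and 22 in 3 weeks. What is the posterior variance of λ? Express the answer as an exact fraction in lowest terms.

508/4761

Total count: 14 + 41 + 25 + 20 + 22 = 122.
Total exposure: 2.5 + 6 + 6.5 + 5.5 + 3 = 23.5 weeks.
Gamma(α, β) with Poisson data over total exposure Σt gives posterior Gamma(α+Σx, β+Σt) = Gamma(127, 69/2).
Posterior variance = α'/β'² = 127/(4761/4) = 508/4761.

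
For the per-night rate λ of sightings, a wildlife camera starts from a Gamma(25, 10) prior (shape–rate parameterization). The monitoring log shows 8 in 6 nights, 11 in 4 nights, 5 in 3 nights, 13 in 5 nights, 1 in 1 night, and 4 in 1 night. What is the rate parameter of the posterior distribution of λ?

30

Total count: 8 + 11 + 5 + 13 + 1 + 4 = 42.
Total exposure: 6 + 4 + 3 + 5 + 1 + 1 = 20 nights.
Posterior: α' = 25 + 42 = 67, β' = 10 + 20 = 30.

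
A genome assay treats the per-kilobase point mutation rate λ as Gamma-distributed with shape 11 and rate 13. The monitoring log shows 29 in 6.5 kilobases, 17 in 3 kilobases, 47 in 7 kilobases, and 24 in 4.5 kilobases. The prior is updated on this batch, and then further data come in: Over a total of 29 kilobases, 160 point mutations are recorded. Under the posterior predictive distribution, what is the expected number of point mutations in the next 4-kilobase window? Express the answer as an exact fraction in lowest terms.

Total count: 29 + 17 + 47 + 24 = 117.
Total exposure: 6.5 + 3 + 7 + 4.5 = 21 kilobases.
After the first batch: Gamma(11 + 117, 13 + 21) = Gamma(128, 34).
Total count 160 over total exposure 29 kilobases.
After the second batch: Gamma(128 + 160, 34 + 29) = Gamma(288, 63).
Predictive mean over a 4-kilobase window = T·E[λ|data] = 4·288/63 = 128/7.

128/7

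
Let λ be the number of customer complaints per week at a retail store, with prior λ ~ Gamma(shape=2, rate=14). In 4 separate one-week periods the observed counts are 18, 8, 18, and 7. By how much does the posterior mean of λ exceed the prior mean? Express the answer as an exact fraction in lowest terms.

Total count: 18 + 8 + 18 + 7 = 51.
Total exposure: 4 weeks.
Gamma(α, β) with Poisson data over total exposure Σt gives posterior Gamma(α+Σx, β+Σt) = Gamma(53, 18).
Posterior mean = 53/18 = 53/18; prior mean = 2/14 = 1/7. Difference = 53/18 − 1/7 = 353/126.

353/126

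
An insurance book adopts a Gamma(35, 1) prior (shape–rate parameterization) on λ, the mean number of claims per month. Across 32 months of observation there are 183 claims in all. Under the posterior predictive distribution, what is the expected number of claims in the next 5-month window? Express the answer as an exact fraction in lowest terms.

1090/33

Total count 183 over total exposure 32 months.
The Gamma prior is conjugate for the Poisson rate, so λ | data ~ Gamma(35+183, 1+32) = Gamma(218, 33).
Predictive mean over a 5-month window = T·E[λ|data] = 5·218/33 = 1090/33.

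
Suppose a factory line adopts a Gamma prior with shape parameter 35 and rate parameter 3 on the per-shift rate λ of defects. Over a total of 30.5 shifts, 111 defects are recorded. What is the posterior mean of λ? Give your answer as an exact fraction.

Total count 111 over total exposure 30.5 shifts.
Gamma(α, β) with Poisson data over total exposure Σt gives posterior Gamma(α+Σx, β+Σt) = Gamma(146, 67/2).
Posterior mean = α'/β' = 146/(67/2) = 292/67.

292/67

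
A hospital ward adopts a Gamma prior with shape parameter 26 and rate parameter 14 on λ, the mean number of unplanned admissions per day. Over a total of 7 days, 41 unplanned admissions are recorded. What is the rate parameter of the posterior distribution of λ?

Total count 41 over total exposure 7 days.
By Gamma–Poisson conjugacy, the posterior is Gamma(α + Σx, β + Σt) = Gamma(26 + 41, 14 + 7) = Gamma(67, 21).

21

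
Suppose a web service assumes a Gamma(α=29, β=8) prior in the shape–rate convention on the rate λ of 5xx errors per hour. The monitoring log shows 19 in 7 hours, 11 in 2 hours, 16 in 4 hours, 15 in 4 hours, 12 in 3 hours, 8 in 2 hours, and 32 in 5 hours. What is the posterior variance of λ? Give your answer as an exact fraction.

142/1225

Total count: 19 + 11 + 16 + 15 + 12 + 8 + 32 = 113.
Total exposure: 7 + 2 + 4 + 4 + 3 + 2 + 5 = 27 hours.
The Gamma prior is conjugate for the Poisson rate, so λ | data ~ Gamma(29+113, 8+27) = Gamma(142, 35).
Posterior variance = α'/β'² = 142/1225.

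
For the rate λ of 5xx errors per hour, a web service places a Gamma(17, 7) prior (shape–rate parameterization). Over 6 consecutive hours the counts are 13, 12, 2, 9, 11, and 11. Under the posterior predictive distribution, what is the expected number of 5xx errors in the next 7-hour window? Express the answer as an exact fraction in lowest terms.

Total count: 13 + 12 + 2 + 9 + 11 + 11 = 58.
Total exposure: 6 hours.
The Gamma prior is conjugate for the Poisson rate, so λ | data ~ Gamma(17+58, 7+6) = Gamma(75, 13).
Predictive mean over a 7-hour window = T·E[λ|data] = 7·75/13 = 525/13.

525/13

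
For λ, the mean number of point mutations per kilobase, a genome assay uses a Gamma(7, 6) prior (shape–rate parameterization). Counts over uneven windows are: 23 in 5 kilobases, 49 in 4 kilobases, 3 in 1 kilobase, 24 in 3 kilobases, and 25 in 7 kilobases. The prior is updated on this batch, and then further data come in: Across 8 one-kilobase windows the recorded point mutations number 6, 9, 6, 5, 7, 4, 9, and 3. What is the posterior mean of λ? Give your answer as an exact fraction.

Total count: 23 + 49 + 3 + 24 + 25 = 124.
Total exposure: 5 + 4 + 1 + 3 + 7 = 20 kilobases.
After the first batch: Gamma(7 + 124, 6 + 20) = Gamma(131, 26).
Total count: 6 + 9 + 6 + 5 + 7 + 4 + 9 + 3 = 49.
Total exposure: 8 kilobases.
After the second batch: Gamma(131 + 49, 26 + 8) = Gamma(180, 34).
Posterior mean = α'/β' = 180/34 = 90/17.

90/17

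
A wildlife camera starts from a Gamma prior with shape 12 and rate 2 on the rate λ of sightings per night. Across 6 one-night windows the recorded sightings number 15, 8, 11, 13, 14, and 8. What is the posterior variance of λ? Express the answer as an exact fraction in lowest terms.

Total count: 15 + 8 + 11 + 13 + 14 + 8 = 69.
Total exposure: 6 nights.
By Gamma–Poisson conjugacy, the posterior is Gamma(α + Σx, β + Σt) = Gamma(12 + 69, 2 + 6) = Gamma(81, 8).
Posterior variance = α'/β'² = 81/64.

81/64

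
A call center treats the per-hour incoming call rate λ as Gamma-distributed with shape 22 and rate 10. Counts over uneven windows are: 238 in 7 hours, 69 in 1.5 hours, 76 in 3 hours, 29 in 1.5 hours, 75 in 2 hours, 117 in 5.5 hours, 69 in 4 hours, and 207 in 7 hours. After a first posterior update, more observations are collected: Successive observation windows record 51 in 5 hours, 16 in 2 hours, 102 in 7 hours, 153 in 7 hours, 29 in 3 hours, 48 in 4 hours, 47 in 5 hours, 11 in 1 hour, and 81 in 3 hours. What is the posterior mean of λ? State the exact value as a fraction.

Total count: 238 + 69 + 76 + 29 + 75 + 117 + 69 + 207 = 880.
Total exposure: 7 + 1.5 + 3 + 1.5 + 2 + 5.5 + 4 + 7 = 31.5 hours.
After the first batch: Gamma(22 + 880, 10 + 31.5) = Gamma(902, 83/2).
Total count: 51 + 16 + 102 + 153 + 29 + 48 + 47 + 11 + 81 = 538.
Total exposure: 5 + 2 + 7 + 7 + 3 + 4 + 5 + 1 + 3 = 37 hours.
After the second batch: Gamma(902 + 538, 83/2 + 37) = Gamma(1440, 157/2).
Posterior mean = α'/β' = 1440/(157/2) = 2880/157.

2880/157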